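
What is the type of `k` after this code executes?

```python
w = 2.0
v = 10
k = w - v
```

float - int returns float (2.0 - 10 = -8.0)

float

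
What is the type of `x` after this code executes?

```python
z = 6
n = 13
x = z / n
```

int / int always returns float in Python 3 (6 / 13 = 0.461538)

float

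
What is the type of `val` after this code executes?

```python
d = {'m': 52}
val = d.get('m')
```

dict.get() returns the value (int) when key is found

int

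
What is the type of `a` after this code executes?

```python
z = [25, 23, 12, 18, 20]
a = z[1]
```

Indexing a list of ints returns int (z[1] = 23)

int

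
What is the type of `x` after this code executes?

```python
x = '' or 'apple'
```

'or' returns first truthy value ('apple', which is str)

str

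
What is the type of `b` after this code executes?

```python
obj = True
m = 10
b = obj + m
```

bool + int returns int (True is 1, so 1 + 10 = 11)

int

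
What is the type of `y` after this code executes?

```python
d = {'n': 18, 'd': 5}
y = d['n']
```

Accessing dict[str, int] with key 'n' returns int value 18

int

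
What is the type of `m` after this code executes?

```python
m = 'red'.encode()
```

str.encode() returns bytes

bytes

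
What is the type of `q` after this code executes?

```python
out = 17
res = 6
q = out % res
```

int % int returns int (17 % 6 = 5)

int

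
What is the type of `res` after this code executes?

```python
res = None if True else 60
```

Ternary: condition is True, if branch (None) taken → NoneType

NoneType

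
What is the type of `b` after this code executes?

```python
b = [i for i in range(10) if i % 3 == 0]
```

A list comprehension [...] produces a list

list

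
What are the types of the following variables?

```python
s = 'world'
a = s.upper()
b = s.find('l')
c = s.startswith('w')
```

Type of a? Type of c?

str.upper() returns str; str.startswith() returns bool

str, bool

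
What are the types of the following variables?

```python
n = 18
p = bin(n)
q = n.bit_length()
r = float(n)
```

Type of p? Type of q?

bin() returns str; int.bit_length() returns int

str, int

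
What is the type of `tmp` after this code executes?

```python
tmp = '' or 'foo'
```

'or' returns first truthy value ('foo', which is str)

str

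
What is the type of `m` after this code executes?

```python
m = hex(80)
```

hex() returns str representation

str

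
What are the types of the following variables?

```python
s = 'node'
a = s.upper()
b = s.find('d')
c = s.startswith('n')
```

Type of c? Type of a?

str.startswith() returns bool; str.upper() returns str

bool, str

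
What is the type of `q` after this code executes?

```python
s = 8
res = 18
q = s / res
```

int / int always returns float in Python 3 (8 / 18 = 0.444444)

float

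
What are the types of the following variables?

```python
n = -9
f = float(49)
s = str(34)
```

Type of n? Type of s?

n is int; s is str

int, str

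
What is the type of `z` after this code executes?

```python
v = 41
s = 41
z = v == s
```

Equality comparison returns bool

bool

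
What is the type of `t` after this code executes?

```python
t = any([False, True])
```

any() returns bool

bool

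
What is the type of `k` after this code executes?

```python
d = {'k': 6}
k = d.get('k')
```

dict.get() returns the value (int) when key is found

int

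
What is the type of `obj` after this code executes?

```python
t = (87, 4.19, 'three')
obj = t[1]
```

Index 1 of tuple is 4.19 which is float

float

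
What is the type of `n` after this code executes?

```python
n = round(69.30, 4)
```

round() with ndigits arg returns float

float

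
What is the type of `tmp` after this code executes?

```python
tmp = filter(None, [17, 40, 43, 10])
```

filter() returns a filter iterator object

filter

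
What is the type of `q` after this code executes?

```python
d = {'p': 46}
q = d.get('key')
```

dict.get() returns None when key 'key' is not found and no default given

NoneType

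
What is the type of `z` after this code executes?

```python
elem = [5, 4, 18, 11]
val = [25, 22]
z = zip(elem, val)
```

zip() returns a zip iterator object

zip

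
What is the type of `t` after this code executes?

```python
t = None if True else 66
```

Ternary: condition is True, if branch (None) taken → NoneType

NoneType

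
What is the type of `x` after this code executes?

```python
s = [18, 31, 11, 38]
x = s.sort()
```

list.sort() returns None (sorts in place)

NoneType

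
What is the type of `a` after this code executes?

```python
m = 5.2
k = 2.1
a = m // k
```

float // float returns float (floor division preserves float type)

float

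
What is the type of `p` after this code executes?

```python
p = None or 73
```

'or' with None returns the other value (73, int)

int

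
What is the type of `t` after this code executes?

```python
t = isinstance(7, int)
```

isinstance() returns bool

bool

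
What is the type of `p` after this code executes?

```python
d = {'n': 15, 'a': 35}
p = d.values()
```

.values() returns a dict_values view object

dict_values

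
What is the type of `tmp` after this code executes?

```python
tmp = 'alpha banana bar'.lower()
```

str.lower() returns str

str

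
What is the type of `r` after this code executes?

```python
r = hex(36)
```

hex() returns str representation

str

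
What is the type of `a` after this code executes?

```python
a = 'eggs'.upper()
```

str.upper() returns str

str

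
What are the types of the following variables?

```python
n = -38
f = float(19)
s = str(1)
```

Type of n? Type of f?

n is int; f is float

int, float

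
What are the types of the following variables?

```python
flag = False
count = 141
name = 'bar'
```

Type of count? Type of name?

count is int; name is str

int, str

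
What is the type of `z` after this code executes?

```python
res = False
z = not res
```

'not' always returns bool

bool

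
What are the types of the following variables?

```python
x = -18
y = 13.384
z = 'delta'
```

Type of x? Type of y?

x is int; y is float

int, float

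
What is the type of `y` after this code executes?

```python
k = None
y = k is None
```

'is' comparison returns bool

bool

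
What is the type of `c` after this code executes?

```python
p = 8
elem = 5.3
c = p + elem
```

int + float returns float (8 + 5.3 = 13.3)

float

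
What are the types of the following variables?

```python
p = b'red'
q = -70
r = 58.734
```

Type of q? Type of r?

q is int; r is float

int, float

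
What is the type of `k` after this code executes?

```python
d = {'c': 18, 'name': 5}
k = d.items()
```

dict.items() returns a dict_items view

dict_items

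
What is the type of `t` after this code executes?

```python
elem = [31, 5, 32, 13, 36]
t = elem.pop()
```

list.pop() returns the popped element (int here)

int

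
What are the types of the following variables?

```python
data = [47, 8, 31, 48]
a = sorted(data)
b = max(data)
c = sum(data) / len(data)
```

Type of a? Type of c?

sorted() returns list; int / int returns float

list, float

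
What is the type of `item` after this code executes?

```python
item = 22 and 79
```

'and' returns the last value when all truthy (79, which is int)

int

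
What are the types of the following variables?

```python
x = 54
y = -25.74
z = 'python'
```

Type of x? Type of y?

x is int; y is float

int, float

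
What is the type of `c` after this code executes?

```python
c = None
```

None has type NoneType

NoneType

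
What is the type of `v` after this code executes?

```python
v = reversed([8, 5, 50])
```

reversed() on a list returns a list_reverseiterator

list_reverseiterator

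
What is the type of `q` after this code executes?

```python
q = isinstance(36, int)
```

isinstance() returns bool

bool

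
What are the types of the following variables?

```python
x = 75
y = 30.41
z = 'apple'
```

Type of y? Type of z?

y is float; z is str

float, str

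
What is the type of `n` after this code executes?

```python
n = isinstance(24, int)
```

isinstance() returns bool

bool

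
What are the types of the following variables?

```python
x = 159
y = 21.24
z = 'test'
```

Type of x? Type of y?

x is int; y is float

int, float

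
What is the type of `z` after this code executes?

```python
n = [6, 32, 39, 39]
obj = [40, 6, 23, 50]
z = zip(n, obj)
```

zip() returns a zip iterator object

zip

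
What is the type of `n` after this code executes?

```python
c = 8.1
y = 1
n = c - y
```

float - int returns float (8.1 - 1 = 7.1)

float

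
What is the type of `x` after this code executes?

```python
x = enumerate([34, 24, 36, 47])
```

enumerate() returns an enumerate iterator object

enumerate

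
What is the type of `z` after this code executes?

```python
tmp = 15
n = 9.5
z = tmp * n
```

int * float returns float (15 * 9.5 = 142.5)

float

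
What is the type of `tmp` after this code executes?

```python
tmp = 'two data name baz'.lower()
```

str.lower() returns str

str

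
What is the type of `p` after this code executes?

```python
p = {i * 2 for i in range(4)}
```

A set comprehension {expr for x in iterable} produces a set

set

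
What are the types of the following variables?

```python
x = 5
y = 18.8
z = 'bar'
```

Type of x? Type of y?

x is int; y is float

int, float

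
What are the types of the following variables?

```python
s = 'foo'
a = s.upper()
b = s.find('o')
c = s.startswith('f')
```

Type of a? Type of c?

str.upper() returns str; str.startswith() returns bool

str, bool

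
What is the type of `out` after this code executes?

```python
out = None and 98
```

'and' returns first falsy value (None)

NoneType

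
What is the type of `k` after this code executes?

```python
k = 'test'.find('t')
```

str.find() returns int (index, or -1)

int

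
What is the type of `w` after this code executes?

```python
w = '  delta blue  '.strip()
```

str.strip() returns str

str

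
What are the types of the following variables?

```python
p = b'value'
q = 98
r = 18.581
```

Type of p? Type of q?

p is bytes; q is int

bytes, int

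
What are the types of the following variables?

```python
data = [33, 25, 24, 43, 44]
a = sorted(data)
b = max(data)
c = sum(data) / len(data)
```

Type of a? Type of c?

sorted() returns list; int / int returns float

list, float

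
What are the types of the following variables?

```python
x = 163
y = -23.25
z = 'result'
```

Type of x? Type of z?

x is int; z is str

int, str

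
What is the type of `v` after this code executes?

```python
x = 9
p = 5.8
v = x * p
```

int * float returns float (9 * 5.8 = 52.2)

float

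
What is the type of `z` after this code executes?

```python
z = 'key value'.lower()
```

str.lower() returns str

str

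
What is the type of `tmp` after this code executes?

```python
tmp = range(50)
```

range() returns a range object

range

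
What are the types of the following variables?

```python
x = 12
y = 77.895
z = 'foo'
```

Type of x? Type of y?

x is int; y is float

int, float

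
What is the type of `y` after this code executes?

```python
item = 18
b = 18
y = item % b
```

int % int returns int (18 % 18 = 0)

int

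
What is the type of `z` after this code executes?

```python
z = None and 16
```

'and' returns first falsy value (None)

NoneType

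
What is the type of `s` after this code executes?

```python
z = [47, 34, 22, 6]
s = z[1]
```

Indexing a list of ints returns int (z[1] = 34)

int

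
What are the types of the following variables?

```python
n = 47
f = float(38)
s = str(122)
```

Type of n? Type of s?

n is int; s is str

int, str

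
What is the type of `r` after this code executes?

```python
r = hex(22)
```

hex() returns str representation

str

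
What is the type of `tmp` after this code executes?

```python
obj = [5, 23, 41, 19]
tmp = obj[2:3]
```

Slicing a list always returns a list

list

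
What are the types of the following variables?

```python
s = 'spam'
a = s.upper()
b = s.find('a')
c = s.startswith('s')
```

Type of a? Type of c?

str.upper() returns str; str.startswith() returns bool

str, bool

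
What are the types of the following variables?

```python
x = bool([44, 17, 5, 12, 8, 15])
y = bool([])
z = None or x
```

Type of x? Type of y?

bool() returns bool; bool() returns bool

bool, bool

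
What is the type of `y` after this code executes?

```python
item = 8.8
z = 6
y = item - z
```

float - int returns float (8.8 - 6 = 2.8)

float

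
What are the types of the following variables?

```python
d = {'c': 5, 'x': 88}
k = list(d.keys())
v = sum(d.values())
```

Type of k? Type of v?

list(...) returns list; sum of int values returns int

list, int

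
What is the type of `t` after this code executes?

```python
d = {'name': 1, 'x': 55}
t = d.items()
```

dict.items() returns a dict_items view

dict_items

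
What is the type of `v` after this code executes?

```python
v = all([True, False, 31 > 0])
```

all() returns bool

bool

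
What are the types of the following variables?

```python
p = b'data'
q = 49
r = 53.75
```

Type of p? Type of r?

p is bytes; r is float

bytes, float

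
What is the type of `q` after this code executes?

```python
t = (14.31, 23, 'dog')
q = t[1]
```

Index 1 of tuple is 23 which is int

int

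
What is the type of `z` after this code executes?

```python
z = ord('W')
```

ord() returns int (Unicode code point)

int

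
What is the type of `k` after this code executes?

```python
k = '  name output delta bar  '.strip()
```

str.strip() returns str

str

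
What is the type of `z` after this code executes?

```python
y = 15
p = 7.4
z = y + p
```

int + float returns float (15 + 7.4 = 22.4)

float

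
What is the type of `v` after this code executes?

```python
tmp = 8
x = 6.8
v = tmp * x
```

int * float returns float (8 * 6.8 = 54.4)

float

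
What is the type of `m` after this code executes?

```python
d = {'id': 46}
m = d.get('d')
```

dict.get() returns None when key 'd' is not found and no default given

NoneType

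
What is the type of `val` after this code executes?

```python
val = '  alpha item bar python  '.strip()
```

str.strip() returns str

str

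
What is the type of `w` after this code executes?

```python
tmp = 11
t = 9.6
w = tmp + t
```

int + float returns float (11 + 9.6 = 20.6)

float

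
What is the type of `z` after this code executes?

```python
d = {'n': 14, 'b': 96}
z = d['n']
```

Accessing dict[str, int] with key 'n' returns int value 14

int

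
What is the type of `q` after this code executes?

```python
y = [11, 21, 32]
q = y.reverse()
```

list.reverse() returns None

NoneType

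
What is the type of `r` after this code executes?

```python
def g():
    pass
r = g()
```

A function with no return statement returns None

NoneType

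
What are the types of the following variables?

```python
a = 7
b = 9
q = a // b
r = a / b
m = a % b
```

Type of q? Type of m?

int // int returns int; int % int returns int

int, int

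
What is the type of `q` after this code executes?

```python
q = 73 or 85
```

'or' returns the first truthy value (73, which is int)

int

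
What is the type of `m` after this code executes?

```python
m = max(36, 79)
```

max() of ints returns int

int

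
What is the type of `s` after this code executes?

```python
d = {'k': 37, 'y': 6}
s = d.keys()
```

.keys() returns a dict_keys view object

dict_keys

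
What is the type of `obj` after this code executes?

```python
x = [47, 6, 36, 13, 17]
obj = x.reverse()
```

list.reverse() returns None

NoneType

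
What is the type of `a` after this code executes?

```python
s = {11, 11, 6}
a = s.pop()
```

Popping from a set of ints returns int

int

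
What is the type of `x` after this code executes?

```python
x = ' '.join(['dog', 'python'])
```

str.join() returns str

str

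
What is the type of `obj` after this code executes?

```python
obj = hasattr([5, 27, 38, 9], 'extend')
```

hasattr() returns bool

bool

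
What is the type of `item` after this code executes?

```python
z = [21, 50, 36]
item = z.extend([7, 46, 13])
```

list.extend() returns None

NoneType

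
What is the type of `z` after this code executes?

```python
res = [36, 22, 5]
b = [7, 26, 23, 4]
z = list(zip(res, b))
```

list(zip(...)) returns a list of tuples

list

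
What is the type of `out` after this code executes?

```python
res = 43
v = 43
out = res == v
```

Equality comparison returns bool

bool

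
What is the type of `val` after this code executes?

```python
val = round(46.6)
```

round() with no ndigits arg returns int

int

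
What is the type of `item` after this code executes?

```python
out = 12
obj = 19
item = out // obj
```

int // int returns int (12 // 19 = 0)

int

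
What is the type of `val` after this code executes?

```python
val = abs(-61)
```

abs() of int returns int

int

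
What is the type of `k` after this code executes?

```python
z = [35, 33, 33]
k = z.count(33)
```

list.count() returns int

int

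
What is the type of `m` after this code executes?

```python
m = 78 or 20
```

'or' returns the first truthy value (78, which is int)

int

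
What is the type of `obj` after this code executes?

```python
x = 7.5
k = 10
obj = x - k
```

float - int returns float (7.5 - 10 = -2.5)

float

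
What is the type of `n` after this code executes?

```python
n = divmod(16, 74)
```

divmod() returns a tuple (quotient, remainder)

tuple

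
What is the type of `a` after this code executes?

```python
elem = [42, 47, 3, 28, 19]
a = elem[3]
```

Indexing a list of ints returns int (elem[3] = 28)

int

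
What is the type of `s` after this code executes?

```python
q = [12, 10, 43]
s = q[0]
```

Indexing a list of ints returns int (q[0] = 12)

int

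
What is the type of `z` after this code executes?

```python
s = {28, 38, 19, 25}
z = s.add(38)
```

set.add() returns None (mutates in place)

NoneType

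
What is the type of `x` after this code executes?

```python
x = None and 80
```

'and' returns first falsy value (None)

NoneType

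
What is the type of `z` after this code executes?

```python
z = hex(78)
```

hex() returns str representation

str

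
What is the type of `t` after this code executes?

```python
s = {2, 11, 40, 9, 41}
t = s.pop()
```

Popping from a set of ints returns int

int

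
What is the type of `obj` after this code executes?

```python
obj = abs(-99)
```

abs() of int returns int

int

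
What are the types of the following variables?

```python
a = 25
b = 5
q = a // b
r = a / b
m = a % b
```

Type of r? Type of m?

int / int returns float; int % int returns int

float, int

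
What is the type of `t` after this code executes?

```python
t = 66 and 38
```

'and' returns the last value when all truthy (38, which is int)

int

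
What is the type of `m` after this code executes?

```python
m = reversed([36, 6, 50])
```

reversed() on a list returns a list_reverseiterator

list_reverseiterator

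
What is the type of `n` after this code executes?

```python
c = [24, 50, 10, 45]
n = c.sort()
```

list.sort() returns None (sorts in place)

NoneType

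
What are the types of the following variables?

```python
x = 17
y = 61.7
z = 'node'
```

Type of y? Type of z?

y is float; z is str

float, str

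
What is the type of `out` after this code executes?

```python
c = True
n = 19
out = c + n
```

bool + int returns int (True is 1, so 1 + 19 = 20)

int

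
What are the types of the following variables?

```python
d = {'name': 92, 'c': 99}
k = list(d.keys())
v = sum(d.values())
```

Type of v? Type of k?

sum of int values returns int; list(...) returns list

int, list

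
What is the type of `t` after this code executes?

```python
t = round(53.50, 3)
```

round() with ndigits arg returns float

float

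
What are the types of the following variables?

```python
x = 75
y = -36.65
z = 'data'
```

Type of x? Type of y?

x is int; y is float

int, float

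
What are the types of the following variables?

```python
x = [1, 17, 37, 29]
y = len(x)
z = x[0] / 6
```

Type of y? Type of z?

len() returns int; int / int returns float

int, float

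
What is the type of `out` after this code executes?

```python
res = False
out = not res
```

'not' always returns bool

bool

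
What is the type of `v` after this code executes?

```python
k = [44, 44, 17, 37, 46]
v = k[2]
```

Indexing a list of ints returns int (k[2] = 17)

int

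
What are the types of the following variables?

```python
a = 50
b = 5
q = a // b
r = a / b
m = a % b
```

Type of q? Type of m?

int // int returns int; int % int returns int

int, int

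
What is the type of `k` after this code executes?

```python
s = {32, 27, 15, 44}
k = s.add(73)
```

set.add() returns None (mutates in place)

NoneType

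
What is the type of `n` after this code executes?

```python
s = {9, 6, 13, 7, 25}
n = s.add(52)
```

set.add() returns None (mutates in place)

NoneType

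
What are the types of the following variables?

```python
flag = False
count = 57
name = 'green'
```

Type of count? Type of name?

count is int; name is str

int, str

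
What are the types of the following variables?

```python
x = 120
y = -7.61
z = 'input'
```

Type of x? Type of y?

x is int; y is float

int, float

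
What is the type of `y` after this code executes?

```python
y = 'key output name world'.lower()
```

str.lower() returns str

str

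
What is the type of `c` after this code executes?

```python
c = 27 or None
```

'or' returns first truthy value (27, int)

int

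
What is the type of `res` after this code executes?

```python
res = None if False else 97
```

Ternary: condition is False, else branch (97) taken → int

int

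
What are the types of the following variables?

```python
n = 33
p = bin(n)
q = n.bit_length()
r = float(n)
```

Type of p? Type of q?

bin() returns str; int.bit_length() returns int

str, int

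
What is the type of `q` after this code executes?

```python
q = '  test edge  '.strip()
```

str.strip() returns str

str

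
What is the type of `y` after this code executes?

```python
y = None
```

None has type NoneType

NoneType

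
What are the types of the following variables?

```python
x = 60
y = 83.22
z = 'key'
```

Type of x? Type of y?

x is int; y is float

int, float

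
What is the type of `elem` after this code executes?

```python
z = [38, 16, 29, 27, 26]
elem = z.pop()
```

list.pop() returns the popped element (int here)

int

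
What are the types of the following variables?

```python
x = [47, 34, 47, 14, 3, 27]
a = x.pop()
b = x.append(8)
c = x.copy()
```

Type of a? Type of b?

list.pop() returns the element (int); list.append() returns None

int, NoneType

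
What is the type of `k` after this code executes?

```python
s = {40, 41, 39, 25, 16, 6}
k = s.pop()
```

Popping from a set of ints returns int

int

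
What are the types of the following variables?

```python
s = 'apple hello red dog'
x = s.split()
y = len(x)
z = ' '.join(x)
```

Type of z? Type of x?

str.join() returns str; str.split() returns list

str, list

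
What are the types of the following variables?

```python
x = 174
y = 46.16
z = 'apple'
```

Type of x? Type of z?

x is int; z is str

int, str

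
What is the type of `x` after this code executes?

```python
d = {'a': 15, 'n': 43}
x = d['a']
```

Accessing dict[str, int] with key 'a' returns int value 15

int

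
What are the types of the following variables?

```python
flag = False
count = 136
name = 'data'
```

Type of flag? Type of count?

flag is bool; count is int

bool, int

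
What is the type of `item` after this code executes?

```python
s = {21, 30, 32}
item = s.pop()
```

Popping from a set of ints returns int

int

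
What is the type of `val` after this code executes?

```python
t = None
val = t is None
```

'is' comparison returns bool

bool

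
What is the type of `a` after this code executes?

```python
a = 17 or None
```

'or' returns first truthy value (17, int)

int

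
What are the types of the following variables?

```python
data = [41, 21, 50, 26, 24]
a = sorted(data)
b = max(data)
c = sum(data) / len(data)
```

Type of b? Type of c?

max of ints returns int; int / int returns float

int, float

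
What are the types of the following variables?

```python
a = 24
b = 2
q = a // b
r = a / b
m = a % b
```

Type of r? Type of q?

int / int returns float; int // int returns int

float, int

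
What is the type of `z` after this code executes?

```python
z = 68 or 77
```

'or' returns the first truthy value (68, which is int)

int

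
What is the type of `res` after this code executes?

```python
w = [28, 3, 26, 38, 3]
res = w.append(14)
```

list.append() returns None (mutates in place)

NoneType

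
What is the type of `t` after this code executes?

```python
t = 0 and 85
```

'and' returns the first falsy value (0, which is int)

int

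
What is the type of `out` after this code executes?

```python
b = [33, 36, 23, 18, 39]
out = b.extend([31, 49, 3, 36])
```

list.extend() returns None

NoneType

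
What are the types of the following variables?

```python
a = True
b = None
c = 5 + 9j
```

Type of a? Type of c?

a is bool; c is complex

bool, complex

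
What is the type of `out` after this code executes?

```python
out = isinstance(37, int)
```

isinstance() returns bool

bool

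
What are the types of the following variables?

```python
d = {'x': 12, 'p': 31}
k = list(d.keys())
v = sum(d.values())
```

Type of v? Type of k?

sum of int values returns int; list(...) returns list

int, list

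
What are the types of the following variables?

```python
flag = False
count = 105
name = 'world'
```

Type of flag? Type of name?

flag is bool; name is str

bool, str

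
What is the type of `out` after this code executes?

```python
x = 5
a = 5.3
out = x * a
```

int * float returns float (5 * 5.3 = 26.5)

float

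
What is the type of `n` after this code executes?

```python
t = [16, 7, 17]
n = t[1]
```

Indexing a list of ints returns int (t[1] = 7)

int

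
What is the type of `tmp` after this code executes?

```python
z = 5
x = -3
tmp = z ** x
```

int ** negative int returns float

float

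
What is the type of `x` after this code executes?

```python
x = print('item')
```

print() returns None

NoneType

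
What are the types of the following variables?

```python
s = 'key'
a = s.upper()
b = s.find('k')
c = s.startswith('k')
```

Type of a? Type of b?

str.upper() returns str; str.find() returns int

str, int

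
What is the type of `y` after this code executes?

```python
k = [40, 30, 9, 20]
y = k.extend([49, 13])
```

list.extend() returns None

NoneType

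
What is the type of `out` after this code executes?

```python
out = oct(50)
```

oct() returns str representation

str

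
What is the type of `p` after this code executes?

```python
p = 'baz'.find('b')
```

str.find() returns int (index, or -1)

int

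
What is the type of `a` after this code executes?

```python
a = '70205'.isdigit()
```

str.isdigit() returns bool

bool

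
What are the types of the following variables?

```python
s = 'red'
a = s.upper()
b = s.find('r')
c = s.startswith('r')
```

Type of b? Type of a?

str.find() returns int; str.upper() returns str

int, str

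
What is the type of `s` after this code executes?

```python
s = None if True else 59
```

Ternary: condition is True, if branch (None) taken → NoneType

NoneType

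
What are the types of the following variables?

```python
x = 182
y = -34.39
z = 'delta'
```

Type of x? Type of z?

x is int; z is str

int, str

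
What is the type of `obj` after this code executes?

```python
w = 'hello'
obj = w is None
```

'is' comparison returns bool

bool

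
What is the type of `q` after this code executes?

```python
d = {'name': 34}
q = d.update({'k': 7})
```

dict.update() returns None

NoneType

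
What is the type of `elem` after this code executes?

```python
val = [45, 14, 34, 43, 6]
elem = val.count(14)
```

list.count() returns int

int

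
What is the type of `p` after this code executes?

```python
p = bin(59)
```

bin() returns str representation

str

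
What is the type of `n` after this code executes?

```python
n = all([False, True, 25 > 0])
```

all() returns bool

bool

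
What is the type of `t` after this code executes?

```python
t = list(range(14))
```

list(range(...)) returns list

list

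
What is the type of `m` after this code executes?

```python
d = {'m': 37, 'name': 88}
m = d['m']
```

Accessing dict[str, int] with key 'm' returns int value 37

int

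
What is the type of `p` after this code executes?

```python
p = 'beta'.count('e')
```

str.count() returns int

int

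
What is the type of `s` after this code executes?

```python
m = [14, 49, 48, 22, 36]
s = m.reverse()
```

list.reverse() returns None

NoneType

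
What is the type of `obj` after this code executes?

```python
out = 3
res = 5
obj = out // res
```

int // int returns int (3 // 5 = 0)

int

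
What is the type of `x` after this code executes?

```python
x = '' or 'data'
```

'or' returns first truthy value ('data', which is str)

str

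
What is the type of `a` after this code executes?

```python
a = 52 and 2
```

'and' returns the last value when all truthy (2, which is int)

int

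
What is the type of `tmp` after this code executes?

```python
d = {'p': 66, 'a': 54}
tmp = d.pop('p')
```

dict.pop() returns the value (int)

int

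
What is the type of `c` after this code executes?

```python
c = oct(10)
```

oct() returns str representation

str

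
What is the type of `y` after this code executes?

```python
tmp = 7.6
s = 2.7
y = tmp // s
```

float // float returns float (floor division preserves float type)

float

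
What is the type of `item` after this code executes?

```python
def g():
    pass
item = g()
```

A function with no return statement returns None

NoneType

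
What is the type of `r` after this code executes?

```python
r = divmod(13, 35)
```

divmod() returns a tuple (quotient, remainder)

tuple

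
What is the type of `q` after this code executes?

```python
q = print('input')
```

print() returns None

NoneType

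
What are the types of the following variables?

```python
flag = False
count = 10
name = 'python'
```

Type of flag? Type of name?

flag is bool; name is str

bool, str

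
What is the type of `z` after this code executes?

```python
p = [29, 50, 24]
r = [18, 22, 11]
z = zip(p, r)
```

zip() returns a zip iterator object

zip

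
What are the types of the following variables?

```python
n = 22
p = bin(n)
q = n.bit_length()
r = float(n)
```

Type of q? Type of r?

int.bit_length() returns int; float() returns float

int, float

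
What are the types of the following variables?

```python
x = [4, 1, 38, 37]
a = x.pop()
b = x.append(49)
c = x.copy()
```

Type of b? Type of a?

list.append() returns None; list.pop() returns the element (int)

NoneType, int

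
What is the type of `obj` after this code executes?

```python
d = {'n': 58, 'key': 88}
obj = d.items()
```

dict.items() returns a dict_items view

dict_items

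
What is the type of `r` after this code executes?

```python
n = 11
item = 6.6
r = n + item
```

int + float returns float (11 + 6.6 = 17.6)

float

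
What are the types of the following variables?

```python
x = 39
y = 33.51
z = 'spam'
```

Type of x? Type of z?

x is int; z is str

int, str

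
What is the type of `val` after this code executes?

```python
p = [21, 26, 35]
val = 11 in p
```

'in' operator returns bool

bool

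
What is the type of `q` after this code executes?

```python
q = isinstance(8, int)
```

isinstance() returns bool

bool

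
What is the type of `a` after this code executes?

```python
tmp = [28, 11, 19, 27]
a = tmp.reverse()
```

list.reverse() returns None

NoneType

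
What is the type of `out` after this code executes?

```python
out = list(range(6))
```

list(range(...)) returns list

list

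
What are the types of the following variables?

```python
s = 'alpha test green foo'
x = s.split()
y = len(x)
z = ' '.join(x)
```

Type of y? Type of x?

len() returns int; str.split() returns list

int, list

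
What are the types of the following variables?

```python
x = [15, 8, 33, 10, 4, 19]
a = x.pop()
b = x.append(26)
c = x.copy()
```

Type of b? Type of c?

list.append() returns None; list.copy() returns list

NoneType, list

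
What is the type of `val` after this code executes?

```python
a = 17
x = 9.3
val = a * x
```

int * float returns float (17 * 9.3 = 158.1)

float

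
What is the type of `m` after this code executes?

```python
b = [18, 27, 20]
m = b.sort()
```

list.sort() returns None (sorts in place)

NoneType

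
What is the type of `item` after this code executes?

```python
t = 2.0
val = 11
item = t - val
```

float - int returns float (2.0 - 11 = -9.0)

float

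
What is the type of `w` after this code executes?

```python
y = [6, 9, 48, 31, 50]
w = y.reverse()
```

list.reverse() returns None

NoneType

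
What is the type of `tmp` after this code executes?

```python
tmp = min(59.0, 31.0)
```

min() of floats returns float

float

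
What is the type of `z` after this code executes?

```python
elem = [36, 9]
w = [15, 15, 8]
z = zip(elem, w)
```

zip() returns a zip iterator object

zip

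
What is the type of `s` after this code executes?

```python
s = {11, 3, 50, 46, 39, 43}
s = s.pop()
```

Popping from a set of ints returns int

int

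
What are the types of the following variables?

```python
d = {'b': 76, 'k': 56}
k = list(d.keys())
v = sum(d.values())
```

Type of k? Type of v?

list(...) returns list; sum of int values returns int

list, int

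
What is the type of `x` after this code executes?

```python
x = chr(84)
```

chr() returns str (single character)

str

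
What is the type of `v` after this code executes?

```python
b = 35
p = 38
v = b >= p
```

Comparison operators return bool

bool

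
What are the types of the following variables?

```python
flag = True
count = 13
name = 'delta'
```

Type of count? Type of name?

count is int; name is str

int, str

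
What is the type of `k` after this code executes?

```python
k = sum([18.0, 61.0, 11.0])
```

sum() of floats returns float

float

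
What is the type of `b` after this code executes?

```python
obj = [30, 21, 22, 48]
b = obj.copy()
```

list.copy() returns list

list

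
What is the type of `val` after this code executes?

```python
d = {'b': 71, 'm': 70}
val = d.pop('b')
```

dict.pop() returns the value (int)

int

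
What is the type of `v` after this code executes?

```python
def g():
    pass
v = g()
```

A function with no return statement returns None

NoneType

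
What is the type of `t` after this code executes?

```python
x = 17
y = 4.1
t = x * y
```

int * float returns float (17 * 4.1 = 69.7)

float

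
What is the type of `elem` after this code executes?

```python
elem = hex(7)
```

hex() returns str representation

str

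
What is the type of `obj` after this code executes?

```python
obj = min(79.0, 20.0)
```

min() of floats returns float

float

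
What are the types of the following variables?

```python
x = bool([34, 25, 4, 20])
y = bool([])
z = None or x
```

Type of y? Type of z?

bool() returns bool; None or <bool> returns the bool

bool, bool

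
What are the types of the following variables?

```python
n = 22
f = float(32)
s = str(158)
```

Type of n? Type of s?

n is int; s is str

int, str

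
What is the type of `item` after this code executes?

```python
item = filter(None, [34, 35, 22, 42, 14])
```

filter() returns a filter iterator object

filter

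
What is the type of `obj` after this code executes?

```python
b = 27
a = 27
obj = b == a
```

Equality comparison returns bool

bool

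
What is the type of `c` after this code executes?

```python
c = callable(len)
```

callable() returns bool

bool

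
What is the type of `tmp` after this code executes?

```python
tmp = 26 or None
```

'or' returns first truthy value (26, int)

int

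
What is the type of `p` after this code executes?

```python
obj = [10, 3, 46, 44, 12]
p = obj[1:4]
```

Slicing a list always returns a list

list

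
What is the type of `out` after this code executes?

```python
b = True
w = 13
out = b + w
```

bool + int returns int (True is 1, so 1 + 13 = 14)

int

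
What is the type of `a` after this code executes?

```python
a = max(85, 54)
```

max() of ints returns int

int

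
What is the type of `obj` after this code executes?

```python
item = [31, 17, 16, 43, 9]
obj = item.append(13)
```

list.append() returns None (mutates in place)

NoneType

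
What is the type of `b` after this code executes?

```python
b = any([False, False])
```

any() returns bool

bool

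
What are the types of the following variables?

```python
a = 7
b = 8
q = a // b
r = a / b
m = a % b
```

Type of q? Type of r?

int // int returns int; int / int returns float

int, float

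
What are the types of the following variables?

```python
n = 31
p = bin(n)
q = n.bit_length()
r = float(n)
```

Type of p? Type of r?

bin() returns str; float() returns float

str, float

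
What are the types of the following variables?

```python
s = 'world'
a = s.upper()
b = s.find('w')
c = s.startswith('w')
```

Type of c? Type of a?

str.startswith() returns bool; str.upper() returns str

bool, str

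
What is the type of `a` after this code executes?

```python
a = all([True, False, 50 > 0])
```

all() returns bool

bool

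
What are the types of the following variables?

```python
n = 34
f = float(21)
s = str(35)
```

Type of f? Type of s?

f is float; s is str

float, str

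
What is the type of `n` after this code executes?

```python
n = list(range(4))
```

list(range(...)) returns list

list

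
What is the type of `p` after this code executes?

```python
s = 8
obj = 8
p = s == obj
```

Equality comparison returns bool

bool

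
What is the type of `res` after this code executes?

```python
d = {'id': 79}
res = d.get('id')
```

dict.get() returns the value (int) when key is found

int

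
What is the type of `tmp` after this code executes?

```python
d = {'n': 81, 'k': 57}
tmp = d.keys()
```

.keys() returns a dict_keys view object

dict_keys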